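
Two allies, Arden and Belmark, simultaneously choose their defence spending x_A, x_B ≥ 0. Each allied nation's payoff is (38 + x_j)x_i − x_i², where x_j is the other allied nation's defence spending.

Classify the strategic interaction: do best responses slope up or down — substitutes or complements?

strategic complements

Arden's payoff is (38 + x_B)x_A − x_A².
∂π/∂x_A = 38 + x_B − 2x_A = 0, so x_A = 19 + 0.5x_B.
The best-response slope dx_A/dx_B = 0.5 > 0: the reaction function is upward-sloping, so the choices are strategic complements.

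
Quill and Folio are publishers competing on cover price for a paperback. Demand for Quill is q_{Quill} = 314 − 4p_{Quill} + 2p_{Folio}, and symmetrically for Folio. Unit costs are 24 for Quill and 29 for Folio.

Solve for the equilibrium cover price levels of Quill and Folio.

69, 71

Quill's profit: π = (p_{Quill} − 24)(314 − 4p_{Quill} + 2p_{Folio}).
∂π/∂p_{Quill} = 410 − 8p_{Quill} + 2p_{Folio} = 0 ⇒ p_{Quill} = 51.25 + 0.25p_{Folio}.
Similarly p_{Folio} = 53.75 + 0.25p_{Quill}.
Substituting the second reaction function into the first: p_{Quill} = 51.25 + 0.25(53.75 + 0.25p_{Quill}), which gives 0.9375p_{Quill} = 64.6875 ⇒ p_{Quill} = 69.
Then p_{Folio} = 53.75 + 0.25·69 = 71.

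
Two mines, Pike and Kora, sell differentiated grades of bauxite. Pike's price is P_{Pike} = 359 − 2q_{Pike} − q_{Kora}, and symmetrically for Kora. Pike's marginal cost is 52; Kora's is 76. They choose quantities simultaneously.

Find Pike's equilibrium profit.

Mine Pike's profit: π = q_{Pike}(359 − 2q_{Pike} − q_{Kora}) − 52q_{Pike}.
∂π/∂q_{Pike} = 307 − 4q_{Pike} − q_{Kora} = 0 ⇒ q_{Pike} = 76.75 − 0.25q_{Kora}.
Similarly q_{Kora} = 70.75 − 0.25q_{Pike}.
Substituting the second reaction function into the first: q_{Pike} = 76.75 − 0.25(70.75 − 0.25q_{Pike}), which gives 0.9375q_{Pike} = 59.0625 ⇒ q_{Pike} = 63.
Then q_{Kora} = 70.75 − 0.25·63 = 55.
P_{Pike} = 359 − 2·63 − 55 = 178.
Profit = (178 − 52)·63 = 7938.

7938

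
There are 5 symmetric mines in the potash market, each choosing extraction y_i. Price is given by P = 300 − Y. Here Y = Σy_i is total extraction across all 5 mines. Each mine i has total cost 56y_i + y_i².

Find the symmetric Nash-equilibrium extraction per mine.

A representative mine's profit is π_i = y_i(300 − Y) − 56y_i − y_i², with Y = y_i + Σ_{j≠i} y_j.
First-order condition: 244 − 4y_i − Σ_{j≠i} y_j = 0.
With identical mines, set every y_j = y: then 244 − 4y − 4y = 0, i.e. y = 244/8 = 30.5.

30.5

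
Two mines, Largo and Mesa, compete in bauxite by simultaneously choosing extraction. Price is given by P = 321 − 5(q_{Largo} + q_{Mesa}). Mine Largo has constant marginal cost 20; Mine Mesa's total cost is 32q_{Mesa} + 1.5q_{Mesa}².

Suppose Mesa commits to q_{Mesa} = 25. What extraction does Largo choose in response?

17.6

Mine Largo's profit: π = q_{Largo}(321 − 5(q_{Largo} + q_{Mesa})) − 20q_{Largo}.
∂π/∂q_{Largo} = 301 − 10q_{Largo} − 5q_{Mesa} = 0, so q_{Largo} = 30.1 − 0.5q_{Mesa}.
At q_{Mesa} = 25: q_{Largo} = 30.1 − 0.5·25 = 17.6.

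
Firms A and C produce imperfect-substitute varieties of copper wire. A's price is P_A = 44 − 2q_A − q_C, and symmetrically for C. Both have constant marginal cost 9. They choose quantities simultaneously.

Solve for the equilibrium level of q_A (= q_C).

7

Firm A's profit: π = q_A(44 − 2q_A − q_C) − 9q_A.
∂π/∂q_A = 35 − 4q_A − q_C = 0 ⇒ q_A = 8.75 − 0.25q_C.
By symmetry q_C = q_A; substituting into the reaction function, 1.25q_A = 8.75 and q_A = 7.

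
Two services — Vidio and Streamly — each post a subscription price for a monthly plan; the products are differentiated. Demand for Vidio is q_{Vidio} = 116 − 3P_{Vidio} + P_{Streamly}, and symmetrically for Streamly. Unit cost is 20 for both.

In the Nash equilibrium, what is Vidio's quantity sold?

Vidio's profit: π = (P_{Vidio} − 20)(116 − 3P_{Vidio} + P_{Streamly}).
∂π/∂P_{Vidio} = 176 − 6P_{Vidio} + P_{Streamly} = 0 ⇒ P_{Vidio} = 88/3 + (1/6)P_{Streamly}.
By symmetry P_{Streamly} = P_{Vidio}; substituting into the reaction function, (5/6)P_{Vidio} = 88/3 and P_{Vidio} = 35.2.
q_{Vidio} = 116 − 3·35.2 + 35.2 = 45.6.

45.6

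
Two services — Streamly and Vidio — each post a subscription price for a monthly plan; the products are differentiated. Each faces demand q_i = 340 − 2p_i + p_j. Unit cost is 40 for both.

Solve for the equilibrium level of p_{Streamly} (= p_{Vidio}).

Streamly's profit: π = (p_{Streamly} − 40)(340 − 2p_{Streamly} + p_{Vidio}).
∂π/∂p_{Streamly} = 420 − 4p_{Streamly} + p_{Vidio} = 0 ⇒ p_{Streamly} = 105 + 0.25p_{Vidio}.
By symmetry p_{Vidio} = p_{Streamly}; substituting into the reaction function, 0.75p_{Streamly} = 105 and p_{Streamly} = 140.

140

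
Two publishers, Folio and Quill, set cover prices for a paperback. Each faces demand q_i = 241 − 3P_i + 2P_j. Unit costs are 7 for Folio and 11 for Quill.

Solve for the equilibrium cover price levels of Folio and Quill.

66.25, 67.75

Folio's profit: π = (P_{Folio} − 7)(241 − 3P_{Folio} + 2P_{Quill}).
∂π/∂P_{Folio} = 262 − 6P_{Folio} + 2P_{Quill} = 0 ⇒ P_{Folio} = 131/3 + (1/3)P_{Quill}.
Similarly P_{Quill} = 137/3 + (1/3)P_{Folio}.
Substituting the second reaction function into the first: P_{Folio} = 131/3 + (1/3)(137/3 + (1/3)P_{Folio}), which gives (8/9)P_{Folio} = 530/9 ⇒ P_{Folio} = 66.25.
Then P_{Quill} = 137/3 + (1/3)·66.25 = 67.75.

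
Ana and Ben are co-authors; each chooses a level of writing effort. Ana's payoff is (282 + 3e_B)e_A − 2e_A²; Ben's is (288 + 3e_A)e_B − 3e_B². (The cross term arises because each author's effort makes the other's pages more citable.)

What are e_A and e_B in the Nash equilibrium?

Expanding Ana's payoff: 282e_A + 3e_Be_A − 2e_A².
∂π/∂e_A = 282 + 3e_B − 4e_A = 0, so e_A = 70.5 + 0.75e_B.
Likewise for Ben: e_B = 48 + 0.5e_A.
Plugging e_B into Ana's best response: e_A = 70.5 + 0.75(48 + 0.5e_A) ⇒ 0.625e_A = 106.5, so e_A = 170.4.
Then e_B = 48 + 0.5·170.4 = 133.2.

170.4, 133.2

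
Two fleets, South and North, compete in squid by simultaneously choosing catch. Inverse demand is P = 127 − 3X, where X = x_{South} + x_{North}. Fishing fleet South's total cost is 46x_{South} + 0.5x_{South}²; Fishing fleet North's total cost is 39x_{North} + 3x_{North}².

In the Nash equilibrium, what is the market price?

83.76

Fishing fleet South's profit: π = x_{South}(127 − 3(x_{South} + x_{North})) − 46x_{South} − 0.5x_{South}².
∂π/∂x_{South} = 81 − 7x_{South} − 3x_{North} = 0, so x_{South} = 81/7 − (3/7)x_{North}.
For North: ∂π/∂x_{North} = 88 − 12x_{North} − 3x_{South} = 0 ⇒ x_{North} = 22/3 − 0.25x_{South}.
Substituting the second reaction function into the first: x_{South} = 81/7 − (3/7)(22/3 − 0.25x_{South}), which gives (25/28)x_{South} = 59/7 ⇒ x_{South} = 9.44.
Then x_{North} = 22/3 − 0.25·9.44 = 373/75.
Equilibrium price: P = 127 − 3·(1081/75) = 83.76.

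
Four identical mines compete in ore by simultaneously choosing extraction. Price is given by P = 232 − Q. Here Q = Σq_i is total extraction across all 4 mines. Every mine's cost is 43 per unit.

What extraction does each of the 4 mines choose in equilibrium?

A representative mine's profit is π_i = q_i(232 − Q) − 43q_i, with Q = q_i + Σ_{j≠i} q_j.
First-order condition: 189 − 2q_i − Σ_{j≠i} q_j = 0.
With identical mines, set every q_j = q: then 189 − 2q − 3q = 0, i.e. q = 189/5 = 37.8.

37.8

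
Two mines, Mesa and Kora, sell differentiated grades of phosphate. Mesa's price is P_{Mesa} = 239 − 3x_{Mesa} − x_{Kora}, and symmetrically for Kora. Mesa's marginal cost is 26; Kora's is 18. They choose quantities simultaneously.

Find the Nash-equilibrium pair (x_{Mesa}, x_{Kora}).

30.2, 31.8

Mine Mesa's profit: π = x_{Mesa}(239 − 3x_{Mesa} − x_{Kora}) − 26x_{Mesa}.
∂π/∂x_{Mesa} = 213 − 6x_{Mesa} − x_{Kora} = 0 ⇒ x_{Mesa} = 35.5 − (1/6)x_{Kora}.
Similarly x_{Kora} = 221/6 − (1/6)x_{Mesa}.
Plugging x_{Kora} into Mesa's best response: x_{Mesa} = 35.5 − (1/6)(221/6 − (1/6)x_{Mesa}) ⇒ (35/36)x_{Mesa} = 1057/36, so x_{Mesa} = 30.2.
Then x_{Kora} = 221/6 − (1/6)·30.2 = 31.8.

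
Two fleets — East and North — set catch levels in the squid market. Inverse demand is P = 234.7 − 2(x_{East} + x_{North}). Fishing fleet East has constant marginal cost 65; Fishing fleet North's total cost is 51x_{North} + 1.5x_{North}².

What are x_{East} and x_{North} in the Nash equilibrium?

34.1875, 16.475

Fishing fleet East's profit: π = x_{East}(234.7 − 2(x_{East} + x_{North})) − 65x_{East}.
∂π/∂x_{East} = 169.7 − 4x_{East} − 2x_{North} = 0, so x_{East} = 42.425 − 0.5x_{North}.
For North: ∂π/∂x_{North} = 183.7 − 7x_{North} − 2x_{East} = 0 ⇒ x_{North} = 1837/70 − (2/7)x_{East}.
Plugging x_{North} into East's best response: x_{East} = 42.425 − 0.5(1837/70 − (2/7)x_{East}) ⇒ (6/7)x_{East} = 1641/56, so x_{East} = 34.1875.
Then x_{North} = 1837/70 − (2/7)·34.1875 = 16.475.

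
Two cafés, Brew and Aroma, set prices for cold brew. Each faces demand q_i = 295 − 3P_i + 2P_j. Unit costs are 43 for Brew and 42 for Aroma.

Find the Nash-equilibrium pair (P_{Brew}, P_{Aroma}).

105.8125, 105.4375

Brew's profit: π = (P_{Brew} − 43)(295 − 3P_{Brew} + 2P_{Aroma}).
∂π/∂P_{Brew} = 424 − 6P_{Brew} + 2P_{Aroma} = 0 ⇒ P_{Brew} = 212/3 + (1/3)P_{Aroma}.
Similarly P_{Aroma} = 421/6 + (1/3)P_{Brew}.
Solving the two reaction functions simultaneously: (1 − (1/3)(1/3))P_{Brew} = 212/3 + (1/3)·(421/6), so (8/9)P_{Brew} = 1693/18 and P_{Brew} = 105.8125.
Then P_{Aroma} = 421/6 + (1/3)·105.8125 = 105.4375.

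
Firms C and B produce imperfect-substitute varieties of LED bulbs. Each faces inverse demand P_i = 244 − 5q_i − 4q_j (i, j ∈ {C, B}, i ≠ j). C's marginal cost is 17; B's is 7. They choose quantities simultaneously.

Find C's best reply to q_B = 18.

15.5

Firm C's profit: π = q_C(244 − 5q_C − 4q_B) − 17q_C.
∂π/∂q_C = 227 − 10q_C − 4q_B = 0 ⇒ q_C = 22.7 − 0.4q_B.
At q_B = 18: q_C = 22.7 − 0.4·18 = 15.5.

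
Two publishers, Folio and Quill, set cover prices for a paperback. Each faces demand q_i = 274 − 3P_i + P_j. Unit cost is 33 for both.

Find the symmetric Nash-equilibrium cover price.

Folio's profit: π = (P_{Folio} − 33)(274 − 3P_{Folio} + P_{Quill}).
∂π/∂P_{Folio} = 373 − 6P_{Folio} + P_{Quill} = 0 ⇒ P_{Folio} = 373/6 + (1/6)P_{Quill}.
Setting P_{Folio} = P_{Quill} in the reaction function: P_{Folio} = 373/6 + (1/6)P_{Folio}, so P_{Folio} = (373/6) / (5/6) = 74.6.

74.6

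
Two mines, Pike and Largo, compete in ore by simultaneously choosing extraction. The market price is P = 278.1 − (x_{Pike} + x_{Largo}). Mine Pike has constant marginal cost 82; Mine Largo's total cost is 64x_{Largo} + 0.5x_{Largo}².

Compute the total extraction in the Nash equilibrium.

Mine Pike's profit: π = x_{Pike}(278.1 − (x_{Pike} + x_{Largo})) − 82x_{Pike}.
∂π/∂x_{Pike} = 196.1 − 2x_{Pike} − x_{Largo} = 0, so x_{Pike} = 98.05 − 0.5x_{Largo}.
For Largo: ∂π/∂x_{Largo} = 214.1 − 3x_{Largo} − x_{Pike} = 0 ⇒ x_{Largo} = 2141/30 − (1/3)x_{Pike}.
Solving the two reaction functions simultaneously: (1 − (−0.5)(−1/3))x_{Pike} = 98.05 − 0.5·(2141/30), so (5/6)x_{Pike} = 1871/30 and x_{Pike} = 74.84.
Then x_{Largo} = 2141/30 − (1/3)·74.84 = 46.42.
Total extraction: 74.84 + 46.42 = 121.26.

121.26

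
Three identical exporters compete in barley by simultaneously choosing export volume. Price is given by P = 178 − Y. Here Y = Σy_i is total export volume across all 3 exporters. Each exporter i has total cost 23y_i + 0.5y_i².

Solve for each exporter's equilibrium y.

A representative exporter's profit is π_i = y_i(178 − Y) − 23y_i − 0.5y_i², with Y = y_i + Σ_{j≠i} y_j.
First-order condition: 155 − 3y_i − Σ_{j≠i} y_j = 0.
With identical exporters, set every y_j = y: then 155 − 3y − 2y = 0, i.e. y = 155/5 = 31.

31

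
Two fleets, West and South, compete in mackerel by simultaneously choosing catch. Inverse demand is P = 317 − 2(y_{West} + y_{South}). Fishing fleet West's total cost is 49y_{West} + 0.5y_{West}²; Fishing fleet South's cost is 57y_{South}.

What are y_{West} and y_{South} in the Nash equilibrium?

Fishing fleet West's profit: π = y_{West}(317 − 2(y_{West} + y_{South})) − 49y_{West} − 0.5y_{West}².
∂π/∂y_{West} = 268 − 5y_{West} − 2y_{South} = 0, so y_{West} = 53.6 − 0.4y_{South}.
For South: ∂π/∂y_{South} = 260 − 4y_{South} − 2y_{West} = 0 ⇒ y_{South} = 65 − 0.5y_{West}.
Plugging y_{South} into West's best response: y_{West} = 53.6 − 0.4(65 − 0.5y_{West}) ⇒ 0.8y_{West} = 27.6, so y_{West} = 34.5.
Then y_{South} = 65 − 0.5·34.5 = 47.75.

34.5, 47.75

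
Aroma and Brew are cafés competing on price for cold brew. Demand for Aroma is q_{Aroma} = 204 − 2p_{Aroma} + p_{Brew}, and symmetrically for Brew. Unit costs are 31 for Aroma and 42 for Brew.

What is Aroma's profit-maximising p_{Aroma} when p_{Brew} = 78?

Aroma's profit: π = (p_{Aroma} − 31)(204 − 2p_{Aroma} + p_{Brew}).
∂π/∂p_{Aroma} = 266 − 4p_{Aroma} + p_{Brew} = 0 ⇒ p_{Aroma} = 66.5 + 0.25p_{Brew}.
At p_{Brew} = 78: p_{Aroma} = 66.5 + 0.25·78 = 86.

86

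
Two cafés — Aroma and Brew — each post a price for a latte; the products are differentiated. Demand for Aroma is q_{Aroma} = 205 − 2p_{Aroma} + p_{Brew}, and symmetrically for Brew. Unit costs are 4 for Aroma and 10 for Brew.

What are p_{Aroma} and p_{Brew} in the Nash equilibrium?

71.8, 74.2

Aroma's profit: π = (p_{Aroma} − 4)(205 − 2p_{Aroma} + p_{Brew}).
∂π/∂p_{Aroma} = 213 − 4p_{Aroma} + p_{Brew} = 0 ⇒ p_{Aroma} = 53.25 + 0.25p_{Brew}.
Similarly p_{Brew} = 56.25 + 0.25p_{Aroma}.
Substituting the second reaction function into the first: p_{Aroma} = 53.25 + 0.25(56.25 + 0.25p_{Aroma}), which gives 0.9375p_{Aroma} = 67.3125 ⇒ p_{Aroma} = 71.8.
Then p_{Brew} = 56.25 + 0.25·71.8 = 74.2.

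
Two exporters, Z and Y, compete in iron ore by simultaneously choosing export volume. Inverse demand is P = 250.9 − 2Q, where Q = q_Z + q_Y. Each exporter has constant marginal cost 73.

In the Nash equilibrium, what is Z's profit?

Exporter Z's profit: π = q_Z(250.9 − 2(q_Z + q_Y)) − 73q_Z.
∂π/∂q_Z = 177.9 − 4q_Z − 2q_Y = 0, so q_Z = 44.475 − 0.5q_Y.
By symmetry q_Y = q_Z; substituting into the reaction function, 1.5q_Z = 44.475 and q_Z = 29.65.
Price P = 250.9 − 2·59.3 = 132.3.
Z's profit: (132.3 − 73)·29.65 = 1758.245.

1758.245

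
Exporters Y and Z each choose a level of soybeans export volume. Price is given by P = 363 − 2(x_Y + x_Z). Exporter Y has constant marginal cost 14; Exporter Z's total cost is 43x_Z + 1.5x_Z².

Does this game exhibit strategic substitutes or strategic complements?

Exporter Y's profit: π = x_Y(363 − 2(x_Y + x_Z)) − 14x_Y.
∂π/∂x_Y = 349 − 4x_Y − 2x_Z = 0, so x_Y = 87.25 − 0.5x_Z.
The best-response slope dx_Y/dx_Z = −0.5 < 0: the reaction function is downward-sloping, so the choices are strategic substitutes.

strategic substitutes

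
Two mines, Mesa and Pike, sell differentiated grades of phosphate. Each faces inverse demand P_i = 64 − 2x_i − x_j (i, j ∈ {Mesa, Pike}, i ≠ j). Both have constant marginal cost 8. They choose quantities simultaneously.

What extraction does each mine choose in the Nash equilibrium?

11.2

Mine Mesa's profit: π = x_{Mesa}(64 − 2x_{Mesa} − x_{Pike}) − 8x_{Mesa}.
∂π/∂x_{Mesa} = 56 − 4x_{Mesa} − x_{Pike} = 0 ⇒ x_{Mesa} = 14 − 0.25x_{Pike}.
The game is symmetric, so in equilibrium x_{Pike} = x_{Mesa}: the reaction function gives 1.25x_{Mesa} = 14, hence x_{Mesa} = 11.2.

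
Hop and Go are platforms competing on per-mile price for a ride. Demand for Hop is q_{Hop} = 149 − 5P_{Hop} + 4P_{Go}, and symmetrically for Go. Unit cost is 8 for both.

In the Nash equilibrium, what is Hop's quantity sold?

Hop's profit: π = (P_{Hop} − 8)(149 − 5P_{Hop} + 4P_{Go}).
∂π/∂P_{Hop} = 189 − 10P_{Hop} + 4P_{Go} = 0 ⇒ P_{Hop} = 18.9 + 0.4P_{Go}.
The game is symmetric, so in equilibrium P_{Go} = P_{Hop}: the reaction function gives 0.6P_{Hop} = 18.9, hence P_{Hop} = 31.5.
q_{Hop} = 149 − 5·31.5 + 4·31.5 = 117.5.

117.5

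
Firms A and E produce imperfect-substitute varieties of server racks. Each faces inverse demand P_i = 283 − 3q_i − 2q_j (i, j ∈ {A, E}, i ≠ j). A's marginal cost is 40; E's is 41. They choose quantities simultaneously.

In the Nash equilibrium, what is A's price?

Firm A's profit: π = q_A(283 − 3q_A − 2q_E) − 40q_A.
∂π/∂q_A = 243 − 6q_A − 2q_E = 0 ⇒ q_A = 40.5 − (1/3)q_E.
Similarly q_E = 121/3 − (1/3)q_A.
Plugging q_E into A's best response: q_A = 40.5 − (1/3)(121/3 − (1/3)q_A) ⇒ (8/9)q_A = 487/18, so q_A = 30.4375.
Then q_E = 121/3 − (1/3)·30.4375 = 30.1875.
P_A = 283 − 3·30.4375 − 2·30.1875 = 131.3125.

131.3125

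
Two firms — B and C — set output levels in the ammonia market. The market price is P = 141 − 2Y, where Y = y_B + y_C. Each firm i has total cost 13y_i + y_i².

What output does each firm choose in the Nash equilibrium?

Firm B's profit: π = y_B(141 − 2(y_B + y_C)) − 13y_B − y_B².
∂π/∂y_B = 128 − 6y_B − 2y_C = 0, so y_B = 64/3 − (1/3)y_C.
By symmetry y_C = y_B; substituting into the reaction function, (4/3)y_B = 64/3 and y_B = 16.

16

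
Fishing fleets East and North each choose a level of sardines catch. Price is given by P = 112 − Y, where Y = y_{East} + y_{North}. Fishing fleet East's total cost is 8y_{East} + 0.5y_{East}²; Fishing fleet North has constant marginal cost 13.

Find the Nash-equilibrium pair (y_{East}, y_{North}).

21.8, 38.6

Fishing fleet East's profit: π = y_{East}(112 − (y_{East} + y_{North})) − 8y_{East} − 0.5y_{East}².
∂π/∂y_{East} = 104 − 3y_{East} − y_{North} = 0, so y_{East} = 104/3 − (1/3)y_{North}.
For North: ∂π/∂y_{North} = 99 − 2y_{North} − y_{East} = 0 ⇒ y_{North} = 49.5 − 0.5y_{East}.
Plugging y_{North} into East's best response: y_{East} = 104/3 − (1/3)(49.5 − 0.5y_{East}) ⇒ (5/6)y_{East} = 109/6, so y_{East} = 21.8.
Then y_{North} = 49.5 − 0.5·21.8 = 38.6.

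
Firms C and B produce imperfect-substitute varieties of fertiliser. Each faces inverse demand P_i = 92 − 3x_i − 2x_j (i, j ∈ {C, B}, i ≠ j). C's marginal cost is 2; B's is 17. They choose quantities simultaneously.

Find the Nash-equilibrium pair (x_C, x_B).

Firm C's profit: π = x_C(92 − 3x_C − 2x_B) − 2x_C.
∂π/∂x_C = 90 − 6x_C − 2x_B = 0 ⇒ x_C = 15 − (1/3)x_B.
Similarly x_B = 12.5 − (1/3)x_C.
Plugging x_B into C's best response: x_C = 15 − (1/3)(12.5 − (1/3)x_C) ⇒ (8/9)x_C = 65/6, so x_C = 12.1875.
Then x_B = 12.5 − (1/3)·12.1875 = 8.4375.

12.1875, 8.4375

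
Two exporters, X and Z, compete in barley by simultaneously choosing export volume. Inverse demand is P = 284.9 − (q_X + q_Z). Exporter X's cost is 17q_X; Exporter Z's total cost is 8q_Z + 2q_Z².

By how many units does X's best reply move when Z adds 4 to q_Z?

Exporter X's profit: π = q_X(284.9 − (q_X + q_Z)) − 17q_X.
∂π/∂q_X = 267.9 − 2q_X − q_Z = 0, so q_X = 133.95 − 0.5q_Z.
The reaction-function slope is −0.5, so a 4-unit rise in q_Z moves q_X by −0.5 × 4 = −2. X's best response falls — the actions are strategic substitutes.

-2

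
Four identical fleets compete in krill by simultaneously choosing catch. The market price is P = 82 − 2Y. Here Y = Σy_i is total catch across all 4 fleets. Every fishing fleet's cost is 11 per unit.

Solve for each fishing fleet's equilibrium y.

A representative fishing fleet's profit is π_i = y_i(82 − 2Y) − 11y_i, with Y = y_i + Σ_{j≠i} y_j.
First-order condition: 71 − 4y_i − 2Σ_{j≠i} y_j = 0.
With identical fishing fleets, set every y_j = y: then 71 − 4y − 6y = 0, i.e. y = 71/10 = 7.1.

7.1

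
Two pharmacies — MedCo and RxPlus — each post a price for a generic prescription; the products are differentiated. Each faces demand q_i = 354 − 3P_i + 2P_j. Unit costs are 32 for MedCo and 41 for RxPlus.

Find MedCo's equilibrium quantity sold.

MedCo's profit: π = (P_{MedCo} − 32)(354 − 3P_{MedCo} + 2P_{RxPlus}).
∂π/∂P_{MedCo} = 450 − 6P_{MedCo} + 2P_{RxPlus} = 0 ⇒ P_{MedCo} = 75 + (1/3)P_{RxPlus}.
Similarly P_{RxPlus} = 79.5 + (1/3)P_{MedCo}.
Plugging P_{RxPlus} into MedCo's best response: P_{MedCo} = 75 + (1/3)(79.5 + (1/3)P_{MedCo}) ⇒ (8/9)P_{MedCo} = 101.5, so P_{MedCo} = 114.1875.
Then P_{RxPlus} = 79.5 + (1/3)·114.1875 = 117.5625.
q_{MedCo} = 354 − 3·114.1875 + 2·117.5625 = 246.5625.

246.5625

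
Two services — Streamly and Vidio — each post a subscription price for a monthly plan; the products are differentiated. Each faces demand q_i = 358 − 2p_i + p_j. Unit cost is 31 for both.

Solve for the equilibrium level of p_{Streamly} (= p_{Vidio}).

140

Streamly's profit: π = (p_{Streamly} − 31)(358 − 2p_{Streamly} + p_{Vidio}).
∂π/∂p_{Streamly} = 420 − 4p_{Streamly} + p_{Vidio} = 0 ⇒ p_{Streamly} = 105 + 0.25p_{Vidio}.
Setting p_{Streamly} = p_{Vidio} in the reaction function: p_{Streamly} = 105 + 0.25p_{Streamly}, so p_{Streamly} = 105 / 0.75 = 140.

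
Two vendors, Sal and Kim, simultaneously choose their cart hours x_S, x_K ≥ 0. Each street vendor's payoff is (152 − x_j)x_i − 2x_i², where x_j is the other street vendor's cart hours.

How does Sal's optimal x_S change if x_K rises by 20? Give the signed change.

-5

Sal's payoff is (152 − x_K)x_S − 2x_S².
∂π/∂x_S = 152 − x_K − 4x_S = 0, so x_S = 38 − 0.25x_K.
The reaction-function slope is −0.25, so a 20-unit rise in x_K moves x_S by −0.25 × 20 = −5. Sal's best response falls — the actions are strategic substitutes.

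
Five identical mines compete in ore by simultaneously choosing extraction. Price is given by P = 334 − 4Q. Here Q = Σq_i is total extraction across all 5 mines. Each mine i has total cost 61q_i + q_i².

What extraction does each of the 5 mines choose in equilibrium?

A representative mine's profit is π_i = q_i(334 − 4Q) − 61q_i − q_i², with Q = q_i + Σ_{j≠i} q_j.
First-order condition: 273 − 10q_i − 4Σ_{j≠i} q_j = 0.
With identical mines, set every q_j = q: then 273 − 10q − 16q = 0, i.e. q = 273/26 = 10.5.

10.5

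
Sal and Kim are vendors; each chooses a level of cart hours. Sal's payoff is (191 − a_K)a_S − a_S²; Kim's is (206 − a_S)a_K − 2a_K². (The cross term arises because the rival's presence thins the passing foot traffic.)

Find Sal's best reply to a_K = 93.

49

Expanding Sal's payoff: 191a_S − a_Ka_S − a_S².
∂π/∂a_S = 191 − a_K − 2a_S = 0, so a_S = 95.5 − 0.5a_K.
At a_K = 93: a_S = 95.5 − 0.5·93 = 49.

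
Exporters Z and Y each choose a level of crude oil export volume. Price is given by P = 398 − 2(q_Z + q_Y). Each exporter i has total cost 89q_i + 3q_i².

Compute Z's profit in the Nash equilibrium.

Exporter Z's profit: π = q_Z(398 − 2(q_Z + q_Y)) − 89q_Z − 3q_Z².
∂π/∂q_Z = 309 − 10q_Z − 2q_Y = 0, so q_Z = 30.9 − 0.2q_Y.
Setting q_Z = q_Y in the reaction function: q_Z = 30.9 − 0.2q_Z, so q_Z = 30.9 / 1.2 = 25.75.
Price P = 398 − 2·51.5 = 295.
Z's profit: (295 − 89)·25.75 − 3(25.75)² = 3315.3125.

3315.3125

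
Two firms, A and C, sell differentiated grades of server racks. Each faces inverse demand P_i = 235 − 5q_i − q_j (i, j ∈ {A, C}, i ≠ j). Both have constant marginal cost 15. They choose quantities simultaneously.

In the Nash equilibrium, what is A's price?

115

Firm A's profit: π = q_A(235 − 5q_A − q_C) − 15q_A.
∂π/∂q_A = 220 − 10q_A − q_C = 0 ⇒ q_A = 22 − 0.1q_C.
The game is symmetric, so in equilibrium q_C = q_A: the reaction function gives 1.1q_A = 22, hence q_A = 20.
P_A = 235 − 5·20 − 20 = 115.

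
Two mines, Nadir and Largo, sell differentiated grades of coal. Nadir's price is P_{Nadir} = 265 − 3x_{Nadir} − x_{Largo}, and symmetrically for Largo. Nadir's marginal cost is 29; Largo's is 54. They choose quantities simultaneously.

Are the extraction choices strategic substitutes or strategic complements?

Mine Nadir's profit: π = x_{Nadir}(265 − 3x_{Nadir} − x_{Largo}) − 29x_{Nadir}.
∂π/∂x_{Nadir} = 236 − 6x_{Nadir} − x_{Largo} = 0 ⇒ x_{Nadir} = 118/3 − (1/6)x_{Largo}.
The best-response slope dx_{Nadir}/dx_{Largo} = −1/6 < 0: the reaction function is downward-sloping, so the choices are strategic substitutes.

strategic substitutes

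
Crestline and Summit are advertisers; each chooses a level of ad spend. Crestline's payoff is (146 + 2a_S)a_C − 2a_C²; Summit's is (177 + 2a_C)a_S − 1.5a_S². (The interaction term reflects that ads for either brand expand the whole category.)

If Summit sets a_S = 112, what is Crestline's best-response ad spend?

Expanding Crestline's payoff: 146a_C + 2a_Sa_C − 2a_C².
∂π/∂a_C = 146 + 2a_S − 4a_C = 0, so a_C = 36.5 + 0.5a_S.
At a_S = 112: a_C = 36.5 + 0.5·112 = 92.5.

92.5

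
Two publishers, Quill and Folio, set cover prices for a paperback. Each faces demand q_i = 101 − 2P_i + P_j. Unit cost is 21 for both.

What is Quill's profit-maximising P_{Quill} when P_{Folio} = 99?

Quill's profit: π = (P_{Quill} − 21)(101 − 2P_{Quill} + P_{Folio}).
∂π/∂P_{Quill} = 143 − 4P_{Quill} + P_{Folio} = 0 ⇒ P_{Quill} = 35.75 + 0.25P_{Folio}.
At P_{Folio} = 99: P_{Quill} = 35.75 + 0.25·99 = 60.5.

60.5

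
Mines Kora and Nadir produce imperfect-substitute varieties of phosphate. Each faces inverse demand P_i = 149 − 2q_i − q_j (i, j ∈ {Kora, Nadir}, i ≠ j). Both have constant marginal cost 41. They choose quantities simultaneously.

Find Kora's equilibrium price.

84.2

Mine Kora's profit: π = q_{Kora}(149 − 2q_{Kora} − q_{Nadir}) − 41q_{Kora}.
∂π/∂q_{Kora} = 108 − 4q_{Kora} − q_{Nadir} = 0 ⇒ q_{Kora} = 27 − 0.25q_{Nadir}.
The game is symmetric, so in equilibrium q_{Nadir} = q_{Kora}: the reaction function gives 1.25q_{Kora} = 27, hence q_{Kora} = 21.6.
P_{Kora} = 149 − 2·21.6 − 21.6 = 84.2.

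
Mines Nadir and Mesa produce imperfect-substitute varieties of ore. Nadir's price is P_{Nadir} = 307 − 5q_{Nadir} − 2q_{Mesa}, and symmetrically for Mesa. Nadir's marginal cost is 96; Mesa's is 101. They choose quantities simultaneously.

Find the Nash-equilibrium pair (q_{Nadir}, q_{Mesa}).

Mine Nadir's profit: π = q_{Nadir}(307 − 5q_{Nadir} − 2q_{Mesa}) − 96q_{Nadir}.
∂π/∂q_{Nadir} = 211 − 10q_{Nadir} − 2q_{Mesa} = 0 ⇒ q_{Nadir} = 21.1 − 0.2q_{Mesa}.
Similarly q_{Mesa} = 20.6 − 0.2q_{Nadir}.
Substituting the second reaction function into the first: q_{Nadir} = 21.1 − 0.2(20.6 − 0.2q_{Nadir}), which gives 0.96q_{Nadir} = 16.98 ⇒ q_{Nadir} = 17.6875.
Then q_{Mesa} = 20.6 − 0.2·17.6875 = 17.0625.

17.6875, 17.0625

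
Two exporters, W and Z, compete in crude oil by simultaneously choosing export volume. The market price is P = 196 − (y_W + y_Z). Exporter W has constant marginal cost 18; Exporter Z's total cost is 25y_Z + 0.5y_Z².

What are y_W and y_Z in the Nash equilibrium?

Exporter W's profit: π = y_W(196 − (y_W + y_Z)) − 18y_W.
∂π/∂y_W = 178 − 2y_W − y_Z = 0, so y_W = 89 − 0.5y_Z.
For Z: ∂π/∂y_Z = 171 − 3y_Z − y_W = 0 ⇒ y_Z = 57 − (1/3)y_W.
Plugging y_Z into W's best response: y_W = 89 − 0.5(57 − (1/3)y_W) ⇒ (5/6)y_W = 60.5, so y_W = 72.6.
Then y_Z = 57 − (1/3)·72.6 = 32.8.

72.6, 32.8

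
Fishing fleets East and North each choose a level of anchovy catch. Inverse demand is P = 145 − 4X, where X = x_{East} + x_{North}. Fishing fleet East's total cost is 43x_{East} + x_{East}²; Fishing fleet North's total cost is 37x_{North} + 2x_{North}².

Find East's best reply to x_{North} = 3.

9

Fishing fleet East's profit: π = x_{East}(145 − 4(x_{East} + x_{North})) − 43x_{East} − x_{East}².
∂π/∂x_{East} = 102 − 10x_{East} − 4x_{North} = 0, so x_{East} = 10.2 − 0.4x_{North}.
At x_{North} = 3: x_{East} = 10.2 − 0.4·3 = 9.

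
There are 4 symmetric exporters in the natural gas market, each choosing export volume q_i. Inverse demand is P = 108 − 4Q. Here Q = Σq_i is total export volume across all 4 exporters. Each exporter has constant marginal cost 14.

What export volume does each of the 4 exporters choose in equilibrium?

4.7

A representative exporter's profit is π_i = q_i(108 − 4Q) − 14q_i, with Q = q_i + Σ_{j≠i} q_j.
First-order condition: 94 − 8q_i − 4Σ_{j≠i} q_j = 0.
With identical exporters, set every q_j = q: then 94 − 8q − 12q = 0, i.e. q = 94/20 = 4.7.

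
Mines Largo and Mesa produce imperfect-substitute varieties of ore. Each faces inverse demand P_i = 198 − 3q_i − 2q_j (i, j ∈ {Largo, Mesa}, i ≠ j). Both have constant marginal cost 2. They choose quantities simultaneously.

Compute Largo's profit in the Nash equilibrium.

Mine Largo's profit: π = q_{Largo}(198 − 3q_{Largo} − 2q_{Mesa}) − 2q_{Largo}.
∂π/∂q_{Largo} = 196 − 6q_{Largo} − 2q_{Mesa} = 0 ⇒ q_{Largo} = 98/3 − (1/3)q_{Mesa}.
Setting q_{Largo} = q_{Mesa} in the reaction function: q_{Largo} = 98/3 − (1/3)q_{Largo}, so q_{Largo} = (98/3) / (4/3) = 24.5.
P_{Largo} = 198 − 3·24.5 − 2·24.5 = 75.5.
Profit = (75.5 − 2)·24.5 = 1800.75.

1800.75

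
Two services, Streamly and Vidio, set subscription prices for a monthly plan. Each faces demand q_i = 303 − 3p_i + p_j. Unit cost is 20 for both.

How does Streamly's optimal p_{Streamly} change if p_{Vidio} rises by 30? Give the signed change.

5

Streamly's profit: π = (p_{Streamly} − 20)(303 − 3p_{Streamly} + p_{Vidio}).
∂π/∂p_{Streamly} = 363 − 6p_{Streamly} + p_{Vidio} = 0 ⇒ p_{Streamly} = 60.5 + (1/6)p_{Vidio}.
The reaction-function slope is 1/6, so a 30-unit rise in p_{Vidio} moves p_{Streamly} by 1/6 × 30 = 5. Streamly's best response rises — the actions are strategic complements.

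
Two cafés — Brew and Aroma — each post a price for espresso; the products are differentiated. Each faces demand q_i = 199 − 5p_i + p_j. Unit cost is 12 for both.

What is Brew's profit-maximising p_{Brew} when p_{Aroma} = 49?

Brew's profit: π = (p_{Brew} − 12)(199 − 5p_{Brew} + p_{Aroma}).
∂π/∂p_{Brew} = 259 − 10p_{Brew} + p_{Aroma} = 0 ⇒ p_{Brew} = 25.9 + 0.1p_{Aroma}.
At p_{Aroma} = 49: p_{Brew} = 25.9 + 0.1·49 = 30.8.

30.8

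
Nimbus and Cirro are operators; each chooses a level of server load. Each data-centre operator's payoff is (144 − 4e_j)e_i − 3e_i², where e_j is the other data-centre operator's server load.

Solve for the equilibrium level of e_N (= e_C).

Nimbus's payoff is (144 − 4e_C)e_N − 3e_N².
∂π/∂e_N = 144 − 4e_C − 6e_N = 0, so e_N = 24 − (2/3)e_C.
By symmetry e_C = e_N; substituting into the reaction function, (5/3)e_N = 24 and e_N = 14.4.

14.4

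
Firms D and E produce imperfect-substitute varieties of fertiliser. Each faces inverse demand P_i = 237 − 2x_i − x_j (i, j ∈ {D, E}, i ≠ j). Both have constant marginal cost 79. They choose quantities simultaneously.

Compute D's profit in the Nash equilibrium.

Firm D's profit: π = x_D(237 − 2x_D − x_E) − 79x_D.
∂π/∂x_D = 158 − 4x_D − x_E = 0 ⇒ x_D = 39.5 − 0.25x_E.
The game is symmetric, so in equilibrium x_E = x_D: the reaction function gives 1.25x_D = 39.5, hence x_D = 31.6.
P_D = 237 − 2·31.6 − 31.6 = 142.2.
Profit = (142.2 − 79)·31.6 = 1997.12.

1997.12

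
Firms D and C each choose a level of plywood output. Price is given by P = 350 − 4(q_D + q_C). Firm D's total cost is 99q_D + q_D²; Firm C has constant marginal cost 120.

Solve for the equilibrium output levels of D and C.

Firm D's profit: π = q_D(350 − 4(q_D + q_C)) − 99q_D − q_D².
∂π/∂q_D = 251 − 10q_D − 4q_C = 0, so q_D = 25.1 − 0.4q_C.
For C: ∂π/∂q_C = 230 − 8q_C − 4q_D = 0 ⇒ q_C = 28.75 − 0.5q_D.
Solving the two reaction functions simultaneously: (1 − (−0.4)(−0.5))q_D = 25.1 − 0.4·28.75, so 0.8q_D = 13.6 and q_D = 17.
Then q_C = 28.75 − 0.5·17 = 20.25.

17, 20.25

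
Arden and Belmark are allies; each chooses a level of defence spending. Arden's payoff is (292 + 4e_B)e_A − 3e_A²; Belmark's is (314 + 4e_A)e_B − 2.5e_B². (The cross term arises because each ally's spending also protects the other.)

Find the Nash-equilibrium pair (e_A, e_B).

194, 218

Expanding Arden's payoff: 292e_A + 4e_Be_A − 3e_A².
∂π/∂e_A = 292 + 4e_B − 6e_A = 0, so e_A = 146/3 + (2/3)e_B.
Likewise for Belmark: e_B = 62.8 + 0.8e_A.
Plugging e_B into Arden's best response: e_A = 146/3 + (2/3)(62.8 + 0.8e_A) ⇒ (7/15)e_A = 1358/15, so e_A = 194.
Then e_B = 62.8 + 0.8·194 = 218.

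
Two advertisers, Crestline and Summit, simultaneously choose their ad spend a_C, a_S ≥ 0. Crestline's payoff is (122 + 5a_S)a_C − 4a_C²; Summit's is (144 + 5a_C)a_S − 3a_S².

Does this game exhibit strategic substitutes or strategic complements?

Expanding Crestline's payoff: 122a_C + 5a_Sa_C − 4a_C².
∂π/∂a_C = 122 + 5a_S − 8a_C = 0, so a_C = 15.25 + 0.625a_S.
The best-response slope da_C/da_S = 0.625 > 0: the reaction function is upward-sloping, so the choices are strategic complements.

strategic complements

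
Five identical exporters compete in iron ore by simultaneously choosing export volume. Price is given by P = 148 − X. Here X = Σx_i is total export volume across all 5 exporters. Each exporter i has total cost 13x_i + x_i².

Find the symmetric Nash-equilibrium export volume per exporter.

A representative exporter's profit is π_i = x_i(148 − X) − 13x_i − x_i², with X = x_i + Σ_{j≠i} x_j.
First-order condition: 135 − 4x_i − Σ_{j≠i} x_j = 0.
Imposing symmetry (x_j = x for all j) turns Σ_{j≠i} x_j into 4x, so 135 = 8x and x = 16.875.

16.875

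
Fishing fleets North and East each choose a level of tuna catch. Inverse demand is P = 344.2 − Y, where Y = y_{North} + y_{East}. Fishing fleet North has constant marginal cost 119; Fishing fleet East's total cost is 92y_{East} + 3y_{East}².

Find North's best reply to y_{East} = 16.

104.6

Fishing fleet North's profit: π = y_{North}(344.2 − (y_{North} + y_{East})) − 119y_{North}.
∂π/∂y_{North} = 225.2 − 2y_{North} − y_{East} = 0, so y_{North} = 112.6 − 0.5y_{East}.
At y_{East} = 16: y_{North} = 112.6 − 0.5·16 = 104.6.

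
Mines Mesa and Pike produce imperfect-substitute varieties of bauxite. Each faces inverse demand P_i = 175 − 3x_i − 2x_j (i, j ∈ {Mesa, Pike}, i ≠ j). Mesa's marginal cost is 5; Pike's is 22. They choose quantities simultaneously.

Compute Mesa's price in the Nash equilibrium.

71.9375

Mine Mesa's profit: π = x_{Mesa}(175 − 3x_{Mesa} − 2x_{Pike}) − 5x_{Mesa}.
∂π/∂x_{Mesa} = 170 − 6x_{Mesa} − 2x_{Pike} = 0 ⇒ x_{Mesa} = 85/3 − (1/3)x_{Pike}.
Similarly x_{Pike} = 25.5 − (1/3)x_{Mesa}.
Plugging x_{Pike} into Mesa's best response: x_{Mesa} = 85/3 − (1/3)(25.5 − (1/3)x_{Mesa}) ⇒ (8/9)x_{Mesa} = 119/6, so x_{Mesa} = 22.3125.
Then x_{Pike} = 25.5 − (1/3)·22.3125 = 18.0625.
P_{Mesa} = 175 − 3·22.3125 − 2·18.0625 = 71.9375.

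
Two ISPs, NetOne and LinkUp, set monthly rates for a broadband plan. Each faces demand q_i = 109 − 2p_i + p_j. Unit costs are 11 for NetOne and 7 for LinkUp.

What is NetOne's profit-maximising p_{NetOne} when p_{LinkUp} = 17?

37

NetOne's profit: π = (p_{NetOne} − 11)(109 − 2p_{NetOne} + p_{LinkUp}).
∂π/∂p_{NetOne} = 131 − 4p_{NetOne} + p_{LinkUp} = 0 ⇒ p_{NetOne} = 32.75 + 0.25p_{LinkUp}.
At p_{LinkUp} = 17: p_{NetOne} = 32.75 + 0.25·17 = 37.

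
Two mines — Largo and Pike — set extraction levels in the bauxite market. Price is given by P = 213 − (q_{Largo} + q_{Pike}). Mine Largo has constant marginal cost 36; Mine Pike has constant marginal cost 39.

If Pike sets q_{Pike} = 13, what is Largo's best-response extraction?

Mine Largo's profit: π = q_{Largo}(213 − (q_{Largo} + q_{Pike})) − 36q_{Largo}.
∂π/∂q_{Largo} = 177 − 2q_{Largo} − q_{Pike} = 0, so q_{Largo} = 88.5 − 0.5q_{Pike}.
At q_{Pike} = 13: q_{Largo} = 88.5 − 0.5·13 = 82.

82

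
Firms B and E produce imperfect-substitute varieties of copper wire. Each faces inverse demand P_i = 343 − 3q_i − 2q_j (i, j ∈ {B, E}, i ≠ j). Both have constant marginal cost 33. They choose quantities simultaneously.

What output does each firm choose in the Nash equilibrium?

Firm B's profit: π = q_B(343 − 3q_B − 2q_E) − 33q_B.
∂π/∂q_B = 310 − 6q_B − 2q_E = 0 ⇒ q_B = 155/3 − (1/3)q_E.
Setting q_B = q_E in the reaction function: q_B = 155/3 − (1/3)q_B, so q_B = (155/3) / (4/3) = 38.75.

38.75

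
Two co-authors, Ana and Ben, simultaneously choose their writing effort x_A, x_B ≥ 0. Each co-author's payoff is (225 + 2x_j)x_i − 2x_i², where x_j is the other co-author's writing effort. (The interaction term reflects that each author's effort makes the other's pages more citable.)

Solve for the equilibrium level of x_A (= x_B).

Ana's payoff is (225 + 2x_B)x_A − 2x_A².
∂π/∂x_A = 225 + 2x_B − 4x_A = 0, so x_A = 56.25 + 0.5x_B.
Setting x_A = x_B in the reaction function: x_A = 56.25 + 0.5x_A, so x_A = 56.25 / 0.5 = 112.5.

112.5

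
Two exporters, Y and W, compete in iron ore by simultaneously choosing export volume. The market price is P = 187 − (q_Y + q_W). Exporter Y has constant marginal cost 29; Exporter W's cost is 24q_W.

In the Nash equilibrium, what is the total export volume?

107

Exporter Y's profit: π = q_Y(187 − (q_Y + q_W)) − 29q_Y.
∂π/∂q_Y = 158 − 2q_Y − q_W = 0, so q_Y = 79 − 0.5q_W.
By the same steps for W: q_W = 81.5 − 0.5q_Y.
Substituting the second reaction function into the first: q_Y = 79 − 0.5(81.5 − 0.5q_Y), which gives 0.75q_Y = 38.25 ⇒ q_Y = 51.
Then q_W = 81.5 − 0.5·51 = 56.
Total export volume: 51 + 56 = 107.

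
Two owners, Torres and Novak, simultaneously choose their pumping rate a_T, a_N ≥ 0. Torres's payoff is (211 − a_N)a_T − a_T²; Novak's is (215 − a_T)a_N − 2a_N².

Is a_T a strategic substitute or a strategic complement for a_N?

Expanding Torres's payoff: 211a_T − a_Na_T − a_T².
∂π/∂a_T = 211 − a_N − 2a_T = 0, so a_T = 105.5 − 0.5a_N.
The best-response slope da_T/da_N = −0.5 < 0: the reaction function is downward-sloping, so the choices are strategic substitutes.

strategic substitutes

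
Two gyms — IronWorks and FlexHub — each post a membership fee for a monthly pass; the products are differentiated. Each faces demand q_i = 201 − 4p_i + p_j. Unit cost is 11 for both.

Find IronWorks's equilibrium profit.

2304

IronWorks's profit: π = (p_{IronWorks} − 11)(201 − 4p_{IronWorks} + p_{FlexHub}).
∂π/∂p_{IronWorks} = 245 − 8p_{IronWorks} + p_{FlexHub} = 0 ⇒ p_{IronWorks} = 30.625 + 0.125p_{FlexHub}.
By symmetry p_{FlexHub} = p_{IronWorks}; substituting into the reaction function, 0.875p_{IronWorks} = 30.625 and p_{IronWorks} = 35.
q_{IronWorks} = 201 − 4·35 + 35 = 96.
Profit = (35 − 11)·96 = 2304.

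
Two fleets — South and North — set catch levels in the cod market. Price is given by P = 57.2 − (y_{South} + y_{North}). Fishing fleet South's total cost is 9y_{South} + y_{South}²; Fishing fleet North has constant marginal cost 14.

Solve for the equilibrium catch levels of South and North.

7.6, 17.8

Fishing fleet South's profit: π = y_{South}(57.2 − (y_{South} + y_{North})) − 9y_{South} − y_{South}².
∂π/∂y_{South} = 48.2 − 4y_{South} − y_{North} = 0, so y_{South} = 12.05 − 0.25y_{North}.
For North: ∂π/∂y_{North} = 43.2 − 2y_{North} − y_{South} = 0 ⇒ y_{North} = 21.6 − 0.5y_{South}.
Plugging y_{North} into South's best response: y_{South} = 12.05 − 0.25(21.6 − 0.5y_{South}) ⇒ 0.875y_{South} = 6.65, so y_{South} = 7.6.
Then y_{North} = 21.6 − 0.5·7.6 = 17.8.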